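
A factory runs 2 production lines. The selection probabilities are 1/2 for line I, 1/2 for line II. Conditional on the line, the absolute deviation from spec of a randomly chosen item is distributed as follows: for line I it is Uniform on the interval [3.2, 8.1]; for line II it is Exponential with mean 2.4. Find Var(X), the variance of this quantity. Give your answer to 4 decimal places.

Per component, I: μ=5.65, E[X²]=33.9233; II: μ=2.4, E[X²]=11.52.
E[X] = 0.5·5.65 + 0.5·2.4 = 4.025.
E[X²] = 0.5·33.9233 + 0.5·11.52 = 22.7217.
Var(X) = E[X²] − (E[X])² = 22.7217 − 16.2006 = 6.52104.

6.5210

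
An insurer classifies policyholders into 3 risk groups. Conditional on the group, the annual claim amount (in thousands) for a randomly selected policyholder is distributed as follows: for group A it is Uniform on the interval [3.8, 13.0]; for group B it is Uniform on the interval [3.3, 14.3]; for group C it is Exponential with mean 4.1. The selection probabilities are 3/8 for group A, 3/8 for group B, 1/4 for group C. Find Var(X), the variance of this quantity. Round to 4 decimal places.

Per component, A: μ=8.4, E[X²]=77.6133; B: μ=8.8, E[X²]=87.5233; C: μ=4.1, E[X²]=33.62.
E[X] = 0.375·8.4 + 0.375·8.8 + 0.25·4.1 = 7.475.
E[X²] = 0.375·77.6133 + 0.375·87.5233 + 0.25·33.62 = 70.3312.
Var(X) = E[X²] − (E[X])² = 70.3312 − 55.8756 = 14.4556.

14.4556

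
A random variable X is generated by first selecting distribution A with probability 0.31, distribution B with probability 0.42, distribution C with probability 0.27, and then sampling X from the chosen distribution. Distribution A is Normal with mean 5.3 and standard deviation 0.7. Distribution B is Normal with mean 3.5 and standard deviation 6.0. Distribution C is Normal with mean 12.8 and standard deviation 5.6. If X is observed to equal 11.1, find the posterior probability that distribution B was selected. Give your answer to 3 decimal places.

Likelihoods f(11.1 | ·): A: 7.04676e-16; B: 0.0298097; C: 0.0680316.
Posterior ∝ prior × likelihood. Numerator for B: 0.42·0.0298097 = 0.0125201.
Normalizing constant: 0.31·7.04676e-16 + 0.42·0.0298097 + 0.27·0.0680316 = 0.0308886.
P(B | observation) = 0.0125201 / 0.0308886 = 0.40533.

0.405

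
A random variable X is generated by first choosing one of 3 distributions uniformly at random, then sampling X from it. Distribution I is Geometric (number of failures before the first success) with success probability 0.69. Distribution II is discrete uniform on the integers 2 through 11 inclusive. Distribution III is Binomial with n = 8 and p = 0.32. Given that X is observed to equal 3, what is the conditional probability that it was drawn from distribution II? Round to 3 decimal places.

Likelihoods P(X=3 | ·): I: 0.0205558; II: 0.1; III: 0.266798.
Posterior ∝ prior × likelihood. Numerator for II: 0.333333·0.1 = 0.0333333.
Normalizing constant: 0.333333·0.0205558 + 0.333333·0.1 + 0.333333·0.266798 = 0.129118.
P(II | observation) = 0.0333333 / 0.129118 = 0.258162.

0.258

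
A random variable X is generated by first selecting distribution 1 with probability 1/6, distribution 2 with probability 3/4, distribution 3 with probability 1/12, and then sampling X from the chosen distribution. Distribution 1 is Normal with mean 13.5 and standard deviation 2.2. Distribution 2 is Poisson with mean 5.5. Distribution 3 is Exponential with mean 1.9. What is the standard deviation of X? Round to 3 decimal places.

Per component, 1: μ=13.5, E[X²]=187.09; 2: μ=5.5, E[X²]=35.75; 3: μ=1.9, E[X²]=7.22.
E[X] = 0.166667·13.5 + 0.75·5.5 + 0.0833333·1.9 = 6.53333.
E[X²] = 0.166667·187.09 + 0.75·35.75 + 0.0833333·7.22 = 58.5958.
Var(X) = E[X²] − (E[X])² = 58.5958 − 42.6844 = 15.9114.
SD(X) = √15.9114 = 3.98891.

3.989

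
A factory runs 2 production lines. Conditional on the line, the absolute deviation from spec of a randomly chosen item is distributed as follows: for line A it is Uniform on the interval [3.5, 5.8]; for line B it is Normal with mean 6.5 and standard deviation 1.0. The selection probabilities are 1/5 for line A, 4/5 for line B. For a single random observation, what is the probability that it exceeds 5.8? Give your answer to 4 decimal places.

Conditional on each line, P(X > 5.8): A: 0; B: 0.758036.
By total probability, P(X > 5.8) = 0.2·0 + 0.8·0.758036 = 0.606429.

0.6064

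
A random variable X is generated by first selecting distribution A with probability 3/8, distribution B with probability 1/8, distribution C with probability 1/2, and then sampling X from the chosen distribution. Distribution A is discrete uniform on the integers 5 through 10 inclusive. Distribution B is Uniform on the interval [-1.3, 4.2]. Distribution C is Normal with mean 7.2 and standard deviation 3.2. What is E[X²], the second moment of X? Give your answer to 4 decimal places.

53.8054

For each component E[X²] = Var + (mean)², giving A: 59.1667; B: 4.62333; C: 62.08.
Overall E[X²] = 0.375·59.1667 + 0.125·4.62333 + 0.5·62.08 = 53.8054.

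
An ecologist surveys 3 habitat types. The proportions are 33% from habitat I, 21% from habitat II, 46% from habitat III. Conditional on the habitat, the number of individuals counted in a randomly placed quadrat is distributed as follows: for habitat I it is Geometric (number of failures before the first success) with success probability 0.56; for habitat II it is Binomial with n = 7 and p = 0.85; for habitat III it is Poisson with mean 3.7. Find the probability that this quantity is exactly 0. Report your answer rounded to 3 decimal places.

0.196

Conditional on each habitat, P(X = 0): I: 0.56; II: 1.70859e-06; III: 0.0247235.
By total probability, P(X = 0) = 0.33·0.56 + 0.21·1.70859e-06 + 0.46·0.0247235 = 0.196173.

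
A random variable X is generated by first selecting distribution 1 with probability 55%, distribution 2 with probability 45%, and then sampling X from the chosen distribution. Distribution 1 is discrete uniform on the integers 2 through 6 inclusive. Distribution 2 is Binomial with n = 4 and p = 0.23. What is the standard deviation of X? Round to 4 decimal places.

Per component, 1: μ=4, E[X²]=18; 2: μ=0.92, E[X²]=1.5548.
E[X] = 0.55·4 + 0.45·0.92 = 2.614.
E[X²] = 0.55·18 + 0.45·1.5548 = 10.5997.
Var(X) = E[X²] − (E[X])² = 10.5997 − 6.833 = 3.76666.
SD(X) = √3.76666 = 1.94079.

1.9408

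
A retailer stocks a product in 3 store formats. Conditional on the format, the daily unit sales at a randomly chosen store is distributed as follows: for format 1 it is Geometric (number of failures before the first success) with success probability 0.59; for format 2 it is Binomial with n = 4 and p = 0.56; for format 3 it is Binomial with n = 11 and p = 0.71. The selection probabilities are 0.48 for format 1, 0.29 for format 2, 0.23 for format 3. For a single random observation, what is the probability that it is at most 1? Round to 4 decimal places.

0.4655

Conditional on each format, P(X ≤ 1): 1: 0.8319; 2: 0.228293; 3: 3.40773e-05.
By total probability, P(X ≤ 1) = 0.48·0.8319 + 0.29·0.228293 + 0.23·3.40773e-05 = 0.465525.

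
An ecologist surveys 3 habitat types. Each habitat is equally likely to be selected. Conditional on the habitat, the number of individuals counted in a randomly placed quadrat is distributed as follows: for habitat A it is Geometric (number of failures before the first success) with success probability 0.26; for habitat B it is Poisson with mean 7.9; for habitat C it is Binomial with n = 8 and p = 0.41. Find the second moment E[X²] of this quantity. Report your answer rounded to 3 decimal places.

34.017

For each component E[X²] = Var + (mean)², giving A: 19.0473; B: 70.31; C: 12.6936.
Overall E[X²] = 0.333333·19.0473 + 0.333333·70.31 + 0.333333·12.6936 = 34.017.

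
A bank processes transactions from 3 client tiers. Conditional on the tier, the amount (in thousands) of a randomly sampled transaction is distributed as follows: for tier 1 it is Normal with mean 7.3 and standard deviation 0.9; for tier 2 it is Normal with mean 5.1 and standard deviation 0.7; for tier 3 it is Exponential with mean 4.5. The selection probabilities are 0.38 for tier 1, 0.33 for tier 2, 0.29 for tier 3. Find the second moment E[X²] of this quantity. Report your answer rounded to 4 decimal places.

41.0480

For each component E[X²] = Var + (mean)², giving 1: 54.1; 2: 26.5; 3: 40.5.
Overall E[X²] = 0.38·54.1 + 0.33·26.5 + 0.29·40.5 = 41.048.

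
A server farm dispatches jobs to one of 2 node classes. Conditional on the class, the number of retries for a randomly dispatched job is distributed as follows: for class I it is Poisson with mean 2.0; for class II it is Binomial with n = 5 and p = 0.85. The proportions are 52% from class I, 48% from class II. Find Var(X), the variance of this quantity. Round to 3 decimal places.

2.610

Per component, I: μ=2, E[X²]=6; II: μ=4.25, E[X²]=18.7.
E[X] = 0.52·2 + 0.48·4.25 = 3.08.
E[X²] = 0.52·6 + 0.48·18.7 = 12.096.
Var(X) = E[X²] − (E[X])² = 12.096 − 9.4864 = 2.6096.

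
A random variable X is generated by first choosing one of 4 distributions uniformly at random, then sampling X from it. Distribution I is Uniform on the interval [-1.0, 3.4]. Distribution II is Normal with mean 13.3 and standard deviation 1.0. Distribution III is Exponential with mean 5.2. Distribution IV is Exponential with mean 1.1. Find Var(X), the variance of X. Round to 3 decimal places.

Per component, I: μ=1.2, E[X²]=3.05333; II: μ=13.3, E[X²]=177.89; III: μ=5.2, E[X²]=54.08; IV: μ=1.1, E[X²]=2.42.
E[X] = 0.25·1.2 + 0.25·13.3 + 0.25·5.2 + 0.25·1.1 = 5.2.
E[X²] = 0.25·3.05333 + 0.25·177.89 + 0.25·54.08 + 0.25·2.42 = 59.3608.
Var(X) = E[X²] − (E[X])² = 59.3608 − 27.04 = 32.3208.

32.321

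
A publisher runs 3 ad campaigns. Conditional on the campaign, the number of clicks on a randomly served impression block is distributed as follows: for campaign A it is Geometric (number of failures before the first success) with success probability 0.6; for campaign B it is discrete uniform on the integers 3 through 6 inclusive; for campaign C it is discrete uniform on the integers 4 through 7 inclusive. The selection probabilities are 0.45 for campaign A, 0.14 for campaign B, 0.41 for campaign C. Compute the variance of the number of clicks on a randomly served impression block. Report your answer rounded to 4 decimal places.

Per component, A: μ=0.666667, E[X²]=1.55556; B: μ=4.5, E[X²]=21.5; C: μ=5.5, E[X²]=31.5.
E[X] = 0.45·0.666667 + 0.14·4.5 + 0.41·5.5 = 3.185.
E[X²] = 0.45·1.55556 + 0.14·21.5 + 0.41·31.5 = 16.625.
Var(X) = E[X²] − (E[X])² = 16.625 − 10.1442 = 6.48077.

6.4808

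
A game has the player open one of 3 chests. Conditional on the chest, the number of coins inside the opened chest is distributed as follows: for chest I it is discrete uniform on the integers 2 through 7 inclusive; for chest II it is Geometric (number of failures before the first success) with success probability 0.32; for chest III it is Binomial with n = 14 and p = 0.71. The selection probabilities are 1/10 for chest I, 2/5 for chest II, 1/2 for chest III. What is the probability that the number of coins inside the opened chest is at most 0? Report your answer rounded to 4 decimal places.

0.1280

Conditional on each chest, P(X ≤ 0): I: 0; II: 0.32; III: 2.97558e-08.
By total probability, P(X ≤ 0) = 0.1·0 + 0.4·0.32 + 0.5·2.97558e-08 = 0.128.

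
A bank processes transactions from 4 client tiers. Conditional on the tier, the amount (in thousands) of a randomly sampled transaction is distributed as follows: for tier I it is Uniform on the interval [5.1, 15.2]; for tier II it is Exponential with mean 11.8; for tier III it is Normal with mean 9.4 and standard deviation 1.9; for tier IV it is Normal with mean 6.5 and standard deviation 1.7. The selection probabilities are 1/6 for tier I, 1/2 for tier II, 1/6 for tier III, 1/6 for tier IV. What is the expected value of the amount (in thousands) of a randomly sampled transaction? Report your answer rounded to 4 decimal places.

10.2417

Component means — I: 10.15; II: 11.8; III: 9.4; IV: 6.5.
E[X] = 0.166667·10.15 + 0.5·11.8 + 0.166667·9.4 + 0.166667·6.5 = 10.2417.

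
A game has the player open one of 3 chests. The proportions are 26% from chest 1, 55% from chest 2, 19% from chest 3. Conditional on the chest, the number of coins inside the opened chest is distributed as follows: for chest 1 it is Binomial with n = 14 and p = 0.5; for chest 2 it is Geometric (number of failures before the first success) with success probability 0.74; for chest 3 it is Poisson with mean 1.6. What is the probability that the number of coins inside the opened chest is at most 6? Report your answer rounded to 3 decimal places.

0.842

Conditional on each chest, P(X ≤ 6): 1: 0.395264; 2: 0.99992; 3: 0.998664.
By total probability, P(X ≤ 6) = 0.26·0.395264 + 0.55·0.99992 + 0.19·0.998664 = 0.842471.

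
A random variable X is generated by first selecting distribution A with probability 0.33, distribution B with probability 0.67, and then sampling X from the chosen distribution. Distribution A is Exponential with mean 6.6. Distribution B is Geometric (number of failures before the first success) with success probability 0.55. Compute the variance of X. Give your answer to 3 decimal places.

22.763

Per component, A: μ=6.6, E[X²]=87.12; B: μ=0.818182, E[X²]=2.15702.
E[X] = 0.33·6.6 + 0.67·0.818182 = 2.72618.
E[X²] = 0.33·87.12 + 0.67·2.15702 = 30.1948.
Var(X) = E[X²] − (E[X])² = 30.1948 − 7.43207 = 22.7627.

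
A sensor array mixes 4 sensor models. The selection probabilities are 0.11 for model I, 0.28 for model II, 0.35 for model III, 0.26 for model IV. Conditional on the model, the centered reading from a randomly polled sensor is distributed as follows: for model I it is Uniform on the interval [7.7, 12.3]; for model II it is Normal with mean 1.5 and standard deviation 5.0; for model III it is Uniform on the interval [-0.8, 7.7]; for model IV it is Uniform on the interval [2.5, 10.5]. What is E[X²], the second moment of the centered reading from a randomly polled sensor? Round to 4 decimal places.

For each component E[X²] = Var + (mean)², giving I: 101.763; II: 27.25; III: 17.9233; IV: 47.5833.
Overall E[X²] = 0.11·101.763 + 0.28·27.25 + 0.35·17.9233 + 0.26·47.5833 = 37.4688.

37.4688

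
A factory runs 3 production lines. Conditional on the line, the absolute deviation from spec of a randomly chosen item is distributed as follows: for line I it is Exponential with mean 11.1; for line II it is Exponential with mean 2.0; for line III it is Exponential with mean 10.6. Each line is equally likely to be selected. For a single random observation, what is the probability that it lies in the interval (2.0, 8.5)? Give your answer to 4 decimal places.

Conditional on each line, P(2.0 < X < 8.5): I: 0.370142; II: 0.353615; III: 0.37957.
By total probability, P(2.0 < X < 8.5) = 0.333333·0.370142 + 0.333333·0.353615 + 0.333333·0.37957 = 0.367776.

0.3678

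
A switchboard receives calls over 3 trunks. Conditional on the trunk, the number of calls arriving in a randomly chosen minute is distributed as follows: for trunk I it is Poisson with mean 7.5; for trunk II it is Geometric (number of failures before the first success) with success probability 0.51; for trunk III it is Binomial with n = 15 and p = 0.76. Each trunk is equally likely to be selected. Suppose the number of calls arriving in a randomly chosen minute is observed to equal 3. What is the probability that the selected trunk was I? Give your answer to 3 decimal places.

0.393

Likelihoods P(X=3 | ·): I: 0.0388887; II: 0.060001; III: 7.29436e-06.
Posterior ∝ prior × likelihood. Numerator for I: 0.333333·0.0388887 = 0.0129629.
Normalizing constant: 0.333333·0.0388887 + 0.333333·0.060001 + 0.333333·7.29436e-06 = 0.0329657.
P(I | observation) = 0.0129629 / 0.0329657 = 0.393225.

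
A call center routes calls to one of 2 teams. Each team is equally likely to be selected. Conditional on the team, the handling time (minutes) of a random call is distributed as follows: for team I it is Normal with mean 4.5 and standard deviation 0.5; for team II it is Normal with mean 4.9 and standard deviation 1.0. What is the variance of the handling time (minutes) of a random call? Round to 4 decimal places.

Per component, I: μ=4.5, E[X²]=20.5; II: μ=4.9, E[X²]=25.01.
E[X] = 0.5·4.5 + 0.5·4.9 = 4.7.
E[X²] = 0.5·20.5 + 0.5·25.01 = 22.755.
Var(X) = E[X²] − (E[X])² = 22.755 − 22.09 = 0.665.

0.6650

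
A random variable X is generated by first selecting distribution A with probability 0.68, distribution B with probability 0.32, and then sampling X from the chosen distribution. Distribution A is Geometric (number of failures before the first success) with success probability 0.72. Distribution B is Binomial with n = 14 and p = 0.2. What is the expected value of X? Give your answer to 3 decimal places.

1.160

Component means — A: 0.388889; B: 2.8.
E[X] = 0.68·0.388889 + 0.32·2.8 = 1.16044.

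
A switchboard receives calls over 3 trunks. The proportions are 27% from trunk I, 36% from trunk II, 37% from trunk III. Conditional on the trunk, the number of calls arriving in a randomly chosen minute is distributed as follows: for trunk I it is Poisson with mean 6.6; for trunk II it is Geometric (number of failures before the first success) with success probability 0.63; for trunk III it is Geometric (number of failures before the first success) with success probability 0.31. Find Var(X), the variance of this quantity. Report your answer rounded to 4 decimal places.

Per component, I: μ=6.6, E[X²]=50.16; II: μ=0.587302, E[X²]=1.27715; III: μ=2.22581, E[X²]=12.1342.
E[X] = 0.27·6.6 + 0.36·0.587302 + 0.37·2.22581 = 2.81698.
E[X²] = 0.27·50.16 + 0.36·1.27715 + 0.37·12.1342 = 18.4926.
Var(X) = E[X²] − (E[X])² = 18.4926 − 7.93536 = 10.5573.

10.5573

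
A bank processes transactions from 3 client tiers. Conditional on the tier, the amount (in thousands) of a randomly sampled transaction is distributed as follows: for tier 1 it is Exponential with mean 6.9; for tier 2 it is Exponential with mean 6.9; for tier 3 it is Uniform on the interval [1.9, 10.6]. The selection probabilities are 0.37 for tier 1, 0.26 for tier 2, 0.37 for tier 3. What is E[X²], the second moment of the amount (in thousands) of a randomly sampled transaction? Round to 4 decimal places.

76.7755

For each component E[X²] = Var + (mean)², giving 1: 95.22; 2: 95.22; 3: 45.37.
Overall E[X²] = 0.37·95.22 + 0.26·95.22 + 0.37·45.37 = 76.7755.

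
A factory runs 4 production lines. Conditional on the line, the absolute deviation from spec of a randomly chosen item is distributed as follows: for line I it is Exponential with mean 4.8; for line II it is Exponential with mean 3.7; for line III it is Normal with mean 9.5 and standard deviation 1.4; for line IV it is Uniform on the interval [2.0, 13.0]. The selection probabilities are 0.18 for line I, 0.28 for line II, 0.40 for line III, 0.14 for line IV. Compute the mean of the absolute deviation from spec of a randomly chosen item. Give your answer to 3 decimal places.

6.750

Component means — I: 4.8; II: 3.7; III: 9.5; IV: 7.5.
E[X] = 0.18·4.8 + 0.28·3.7 + 0.4·9.5 + 0.14·7.5 = 6.75.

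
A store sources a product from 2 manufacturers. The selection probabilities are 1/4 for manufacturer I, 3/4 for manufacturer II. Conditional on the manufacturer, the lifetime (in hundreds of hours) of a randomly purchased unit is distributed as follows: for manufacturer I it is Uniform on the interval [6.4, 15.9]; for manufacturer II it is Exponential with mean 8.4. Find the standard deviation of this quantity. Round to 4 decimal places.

Per component, I: μ=11.15, E[X²]=131.843; II: μ=8.4, E[X²]=141.12.
E[X] = 0.25·11.15 + 0.75·8.4 = 9.0875.
E[X²] = 0.25·131.843 + 0.75·141.12 = 138.801.
Var(X) = E[X²] − (E[X])² = 138.801 − 82.5827 = 56.2182.
SD(X) = √56.2182 = 7.49788.

7.4979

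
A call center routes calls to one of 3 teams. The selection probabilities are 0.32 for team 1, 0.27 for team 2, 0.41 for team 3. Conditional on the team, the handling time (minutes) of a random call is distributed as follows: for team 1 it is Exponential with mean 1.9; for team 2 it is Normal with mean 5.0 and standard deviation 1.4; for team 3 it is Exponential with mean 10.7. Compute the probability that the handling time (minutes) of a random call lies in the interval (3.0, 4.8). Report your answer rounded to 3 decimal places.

0.187

Conditional on each team, P(3.0 < X < 4.8): 1: 0.126239; 2: 0.366638; 3: 0.116979.
By total probability, P(3.0 < X < 4.8) = 0.32·0.126239 + 0.27·0.366638 + 0.41·0.116979 = 0.18735.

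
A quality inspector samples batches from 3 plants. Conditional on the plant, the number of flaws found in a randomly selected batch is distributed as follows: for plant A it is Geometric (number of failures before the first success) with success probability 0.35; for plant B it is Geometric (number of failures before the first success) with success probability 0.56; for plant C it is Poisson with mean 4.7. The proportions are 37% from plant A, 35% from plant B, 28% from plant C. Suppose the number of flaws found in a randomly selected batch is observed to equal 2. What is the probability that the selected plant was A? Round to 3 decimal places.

0.453

Likelihoods P(X=2 | ·): A: 0.147875; B: 0.108416; C: 0.100457.
Posterior ∝ prior × likelihood. Numerator for A: 0.37·0.147875 = 0.0547137.
Normalizing constant: 0.37·0.147875 + 0.35·0.108416 + 0.28·0.100457 = 0.120787.
P(A | observation) = 0.0547137 / 0.120787 = 0.452976.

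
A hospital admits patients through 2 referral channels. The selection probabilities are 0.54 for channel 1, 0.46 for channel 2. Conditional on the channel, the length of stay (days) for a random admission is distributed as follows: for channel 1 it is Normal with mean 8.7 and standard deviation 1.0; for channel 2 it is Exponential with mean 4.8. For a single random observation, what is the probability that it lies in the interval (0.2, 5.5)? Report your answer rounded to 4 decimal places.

0.2953

Conditional on each channel, P(0.2 < X < 5.5): 1: 0.000687138; 2: 0.641231.
By total probability, P(0.2 < X < 5.5) = 0.54·0.000687138 + 0.46·0.641231 = 0.295337.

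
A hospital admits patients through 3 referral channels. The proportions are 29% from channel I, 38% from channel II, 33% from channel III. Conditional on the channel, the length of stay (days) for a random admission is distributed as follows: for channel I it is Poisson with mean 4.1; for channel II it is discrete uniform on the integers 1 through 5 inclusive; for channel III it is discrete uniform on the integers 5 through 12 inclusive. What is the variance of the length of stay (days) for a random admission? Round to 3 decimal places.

9.461

Per component, I: μ=4.1, E[X²]=20.91; II: μ=3, E[X²]=11; III: μ=8.5, E[X²]=77.5.
E[X] = 0.29·4.1 + 0.38·3 + 0.33·8.5 = 5.134.
E[X²] = 0.29·20.91 + 0.38·11 + 0.33·77.5 = 35.8189.
Var(X) = E[X²] − (E[X])² = 35.8189 − 26.358 = 9.46094.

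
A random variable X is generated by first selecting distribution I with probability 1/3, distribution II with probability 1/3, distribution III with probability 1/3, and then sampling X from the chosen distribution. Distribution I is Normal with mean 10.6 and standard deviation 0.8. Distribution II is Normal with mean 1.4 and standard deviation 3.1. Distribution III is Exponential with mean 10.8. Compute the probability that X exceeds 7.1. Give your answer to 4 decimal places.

Conditional on each component, P(X > 7.1): I: 0.999994; II: 0.0329789; III: 0.518193.
By total probability, P(X > 7.1) = 0.333333·0.999994 + 0.333333·0.0329789 + 0.333333·0.518193 = 0.517055.

0.5171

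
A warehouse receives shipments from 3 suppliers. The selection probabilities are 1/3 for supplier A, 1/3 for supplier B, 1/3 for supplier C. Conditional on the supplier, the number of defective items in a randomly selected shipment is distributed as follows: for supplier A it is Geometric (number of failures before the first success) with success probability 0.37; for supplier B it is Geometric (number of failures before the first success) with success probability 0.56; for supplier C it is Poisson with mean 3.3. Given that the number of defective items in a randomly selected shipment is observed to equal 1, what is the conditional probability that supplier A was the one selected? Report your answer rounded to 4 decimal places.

Likelihoods P(X=1 | ·): A: 0.2331; B: 0.2464; C: 0.121714.
Posterior ∝ prior × likelihood. Numerator for A: 0.333333·0.2331 = 0.0777.
Normalizing constant: 0.333333·0.2331 + 0.333333·0.2464 + 0.333333·0.121714 = 0.200405.
P(A | observation) = 0.0777 / 0.200405 = 0.387715.

0.3877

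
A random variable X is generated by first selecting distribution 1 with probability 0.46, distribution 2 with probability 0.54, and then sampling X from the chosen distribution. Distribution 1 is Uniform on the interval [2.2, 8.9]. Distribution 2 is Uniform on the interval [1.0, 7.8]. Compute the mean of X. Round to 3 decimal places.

4.929

Component means — 1: 5.55; 2: 4.4.
E[X] = 0.46·5.55 + 0.54·4.4 = 4.929.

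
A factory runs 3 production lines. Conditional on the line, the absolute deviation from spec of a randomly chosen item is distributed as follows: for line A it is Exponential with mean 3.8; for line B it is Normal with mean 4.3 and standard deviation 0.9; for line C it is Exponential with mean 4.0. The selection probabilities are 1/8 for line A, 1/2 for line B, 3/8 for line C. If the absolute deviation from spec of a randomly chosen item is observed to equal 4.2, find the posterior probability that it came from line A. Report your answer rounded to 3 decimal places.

0.041

Likelihoods f(4.2 | ·): A: 0.0871378; B: 0.440541; C: 0.0874844.
Posterior ∝ prior × likelihood. Numerator for A: 0.125·0.0871378 = 0.0108922.
Normalizing constant: 0.125·0.0871378 + 0.5·0.440541 + 0.375·0.0874844 = 0.26397.
P(A | observation) = 0.0108922 / 0.26397 = 0.0412632.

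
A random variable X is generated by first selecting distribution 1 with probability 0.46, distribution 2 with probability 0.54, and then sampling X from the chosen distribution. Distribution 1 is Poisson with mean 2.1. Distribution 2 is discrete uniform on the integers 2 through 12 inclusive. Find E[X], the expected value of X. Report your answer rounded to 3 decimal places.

Component means — 1: 2.1; 2: 7.
E[X] = 0.46·2.1 + 0.54·7 = 4.746.

4.746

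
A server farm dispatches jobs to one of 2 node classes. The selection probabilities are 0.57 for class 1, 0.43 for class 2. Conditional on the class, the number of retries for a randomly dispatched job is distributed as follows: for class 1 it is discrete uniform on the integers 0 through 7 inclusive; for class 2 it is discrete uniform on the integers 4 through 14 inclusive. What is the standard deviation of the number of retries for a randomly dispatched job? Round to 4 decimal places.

3.8349

Per component, 1: μ=3.5, E[X²]=17.5; 2: μ=9, E[X²]=91.
E[X] = 0.57·3.5 + 0.43·9 = 5.865.
E[X²] = 0.57·17.5 + 0.43·91 = 49.105.
Var(X) = E[X²] − (E[X])² = 49.105 − 34.3982 = 14.7068.
SD(X) = √14.7068 = 3.83494.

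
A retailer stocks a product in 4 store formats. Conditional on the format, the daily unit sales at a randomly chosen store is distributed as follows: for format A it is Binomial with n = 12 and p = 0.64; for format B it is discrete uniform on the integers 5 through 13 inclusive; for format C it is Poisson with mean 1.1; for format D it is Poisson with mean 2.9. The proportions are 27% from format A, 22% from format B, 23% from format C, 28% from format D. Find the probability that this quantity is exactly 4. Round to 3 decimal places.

0.056

Conditional on each format, P(X = 4): A: 0.0234285; B: 0; C: 0.0203065; D: 0.162154.
By total probability, P(X = 4) = 0.27·0.0234285 + 0.22·0 + 0.23·0.0203065 + 0.28·0.162154 = 0.0563992.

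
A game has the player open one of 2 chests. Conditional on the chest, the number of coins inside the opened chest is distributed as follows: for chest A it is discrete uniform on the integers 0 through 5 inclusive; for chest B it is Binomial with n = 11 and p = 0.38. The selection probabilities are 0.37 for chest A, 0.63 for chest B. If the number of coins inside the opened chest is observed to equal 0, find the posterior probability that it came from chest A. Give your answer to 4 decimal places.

Likelihoods P(X=0 | ·): A: 0.166667; B: 0.00520366.
Posterior ∝ prior × likelihood. Numerator for A: 0.37·0.166667 = 0.0616667.
Normalizing constant: 0.37·0.166667 + 0.63·0.00520366 = 0.064945.
P(A | observation) = 0.0616667 / 0.064945 = 0.949522.

0.9495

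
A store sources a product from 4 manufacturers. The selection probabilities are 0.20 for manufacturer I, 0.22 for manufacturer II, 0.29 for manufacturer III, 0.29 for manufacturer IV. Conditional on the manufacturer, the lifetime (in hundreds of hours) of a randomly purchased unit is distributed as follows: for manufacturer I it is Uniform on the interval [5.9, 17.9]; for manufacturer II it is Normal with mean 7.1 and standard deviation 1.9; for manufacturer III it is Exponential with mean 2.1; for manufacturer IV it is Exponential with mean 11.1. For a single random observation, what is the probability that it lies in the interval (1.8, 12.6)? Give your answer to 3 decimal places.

0.606

Conditional on each manufacturer, P(1.8 < X < 12.6): I: 0.558333; II: 0.995463; III: 0.421894; IV: 0.528925.
By total probability, P(1.8 < X < 12.6) = 0.2·0.558333 + 0.22·0.995463 + 0.29·0.421894 + 0.29·0.528925 = 0.606406.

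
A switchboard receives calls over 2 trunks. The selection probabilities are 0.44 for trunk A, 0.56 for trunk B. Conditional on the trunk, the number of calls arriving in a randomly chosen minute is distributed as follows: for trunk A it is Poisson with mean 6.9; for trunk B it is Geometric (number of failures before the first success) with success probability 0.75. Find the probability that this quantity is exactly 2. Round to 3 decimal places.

Conditional on each trunk, P(X = 2): A: 0.0239903; B: 0.046875.
By total probability, P(X = 2) = 0.44·0.0239903 + 0.56·0.046875 = 0.0368057.

0.037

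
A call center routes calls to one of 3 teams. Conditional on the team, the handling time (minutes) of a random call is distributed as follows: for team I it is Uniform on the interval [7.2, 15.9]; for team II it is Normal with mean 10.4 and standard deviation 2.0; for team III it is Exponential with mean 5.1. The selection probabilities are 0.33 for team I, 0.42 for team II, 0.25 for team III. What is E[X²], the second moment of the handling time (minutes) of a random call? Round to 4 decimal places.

106.2165

For each component E[X²] = Var + (mean)², giving I: 139.71; II: 112.16; III: 52.02.
Overall E[X²] = 0.33·139.71 + 0.42·112.16 + 0.25·52.02 = 106.217.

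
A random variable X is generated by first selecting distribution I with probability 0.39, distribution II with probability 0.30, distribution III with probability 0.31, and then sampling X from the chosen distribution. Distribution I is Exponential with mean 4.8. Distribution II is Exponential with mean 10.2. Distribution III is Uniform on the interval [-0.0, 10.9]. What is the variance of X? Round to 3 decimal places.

Per component, I: μ=4.8, E[X²]=46.08; II: μ=10.2, E[X²]=208.08; III: μ=5.45, E[X²]=39.6033.
E[X] = 0.39·4.8 + 0.3·10.2 + 0.31·5.45 = 6.6215.
E[X²] = 0.39·46.08 + 0.3·208.08 + 0.31·39.6033 = 92.6722.
Var(X) = E[X²] − (E[X])² = 92.6722 − 43.8443 = 48.828.

48.828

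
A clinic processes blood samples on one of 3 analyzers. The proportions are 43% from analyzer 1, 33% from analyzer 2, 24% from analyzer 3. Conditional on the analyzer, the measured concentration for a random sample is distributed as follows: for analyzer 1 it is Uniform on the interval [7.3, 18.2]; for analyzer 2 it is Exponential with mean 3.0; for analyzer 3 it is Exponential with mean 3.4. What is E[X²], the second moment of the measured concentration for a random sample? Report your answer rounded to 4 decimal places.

85.6480

For each component E[X²] = Var + (mean)², giving 1: 172.463; 2: 18; 3: 23.12.
Overall E[X²] = 0.43·172.463 + 0.33·18 + 0.24·23.12 = 85.648.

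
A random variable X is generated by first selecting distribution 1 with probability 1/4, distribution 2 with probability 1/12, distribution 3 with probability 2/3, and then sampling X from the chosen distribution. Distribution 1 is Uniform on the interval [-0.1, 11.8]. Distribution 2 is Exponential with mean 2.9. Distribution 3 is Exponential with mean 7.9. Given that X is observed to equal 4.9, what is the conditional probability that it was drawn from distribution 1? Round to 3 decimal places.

0.293

Likelihoods f(4.9 | ·): 1: 0.0840336; 2: 0.0636494; 3: 0.068077.
Posterior ∝ prior × likelihood. Numerator for 1: 0.25·0.0840336 = 0.0210084.
Normalizing constant: 0.25·0.0840336 + 0.0833333·0.0636494 + 0.666667·0.068077 = 0.0716972.
P(1 | observation) = 0.0210084 / 0.0716972 = 0.293016.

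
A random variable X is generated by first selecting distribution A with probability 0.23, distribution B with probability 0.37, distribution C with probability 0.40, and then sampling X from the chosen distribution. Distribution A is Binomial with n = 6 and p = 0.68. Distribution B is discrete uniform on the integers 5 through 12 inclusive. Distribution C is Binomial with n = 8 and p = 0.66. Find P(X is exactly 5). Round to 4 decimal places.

0.2207

Conditional on each component, P(X = 5): A: 0.279155; B: 0.125; C: 0.275641.
By total probability, P(X = 5) = 0.23·0.279155 + 0.37·0.125 + 0.4·0.275641 = 0.220712.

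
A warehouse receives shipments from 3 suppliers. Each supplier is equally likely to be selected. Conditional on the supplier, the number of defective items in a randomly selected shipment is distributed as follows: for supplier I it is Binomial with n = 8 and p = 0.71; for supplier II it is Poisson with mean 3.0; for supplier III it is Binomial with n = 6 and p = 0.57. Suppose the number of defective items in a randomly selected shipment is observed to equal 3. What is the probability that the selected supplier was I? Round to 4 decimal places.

Likelihoods P(X=3 | ·): I: 0.0411105; II: 0.224042; III: 0.294483.
Posterior ∝ prior × likelihood. Numerator for I: 0.333333·0.0411105 = 0.0137035.
Normalizing constant: 0.333333·0.0411105 + 0.333333·0.224042 + 0.333333·0.294483 = 0.186545.
P(I | observation) = 0.0137035 / 0.186545 = 0.0734595.

0.0735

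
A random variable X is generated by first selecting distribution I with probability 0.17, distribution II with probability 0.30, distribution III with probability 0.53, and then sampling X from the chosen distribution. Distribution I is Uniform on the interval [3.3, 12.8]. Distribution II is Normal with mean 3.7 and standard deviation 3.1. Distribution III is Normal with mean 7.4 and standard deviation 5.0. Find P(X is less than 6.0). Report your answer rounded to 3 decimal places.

Conditional on each component, P(X < 6.0): I: 0.284211; II: 0.770937; III: 0.389739.
By total probability, P(X < 6.0) = 0.17·0.284211 + 0.3·0.770937 + 0.53·0.389739 = 0.486158.

0.486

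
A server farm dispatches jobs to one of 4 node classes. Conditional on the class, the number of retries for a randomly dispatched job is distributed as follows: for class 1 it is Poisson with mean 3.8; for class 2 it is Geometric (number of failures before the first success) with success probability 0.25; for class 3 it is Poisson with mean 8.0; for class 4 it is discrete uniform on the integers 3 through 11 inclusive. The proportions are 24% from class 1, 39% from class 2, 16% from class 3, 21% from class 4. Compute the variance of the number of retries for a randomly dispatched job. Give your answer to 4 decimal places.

Per component, 1: μ=3.8, E[X²]=18.24; 2: μ=3, E[X²]=21; 3: μ=8, E[X²]=72; 4: μ=7, E[X²]=55.6667.
E[X] = 0.24·3.8 + 0.39·3 + 0.16·8 + 0.21·7 = 4.832.
E[X²] = 0.24·18.24 + 0.39·21 + 0.16·72 + 0.21·55.6667 = 35.7776.
Var(X) = E[X²] − (E[X])² = 35.7776 − 23.3482 = 12.4294.

12.4294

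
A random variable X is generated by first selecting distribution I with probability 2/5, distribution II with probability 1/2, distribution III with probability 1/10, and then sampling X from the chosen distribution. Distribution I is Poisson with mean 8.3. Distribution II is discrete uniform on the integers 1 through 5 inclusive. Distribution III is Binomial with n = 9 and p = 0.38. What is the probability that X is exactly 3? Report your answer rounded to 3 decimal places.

0.136

Conditional on each component, P(X = 3): I: 0.0236831; II: 0.2; III: 0.261806.
By total probability, P(X = 3) = 0.4·0.0236831 + 0.5·0.2 + 0.1·0.261806 = 0.135654.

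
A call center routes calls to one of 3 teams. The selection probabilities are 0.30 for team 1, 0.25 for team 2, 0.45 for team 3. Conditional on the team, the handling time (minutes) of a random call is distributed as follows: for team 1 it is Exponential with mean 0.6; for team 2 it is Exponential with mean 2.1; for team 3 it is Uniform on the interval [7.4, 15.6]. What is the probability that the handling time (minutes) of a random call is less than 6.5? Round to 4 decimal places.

Conditional on each team, P(X < 6.5): 1: 0.99998; 2: 0.954736; 3: 0.
By total probability, P(X < 6.5) = 0.3·0.99998 + 0.25·0.954736 + 0.45·0 = 0.538678.

0.5387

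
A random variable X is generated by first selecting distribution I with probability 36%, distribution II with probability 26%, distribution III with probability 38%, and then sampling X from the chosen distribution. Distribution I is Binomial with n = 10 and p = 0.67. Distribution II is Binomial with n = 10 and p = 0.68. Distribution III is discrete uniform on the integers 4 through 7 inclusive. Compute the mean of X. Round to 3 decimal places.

Component means — I: 6.7; II: 6.8; III: 5.5.
E[X] = 0.36·6.7 + 0.26·6.8 + 0.38·5.5 = 6.27.

6.270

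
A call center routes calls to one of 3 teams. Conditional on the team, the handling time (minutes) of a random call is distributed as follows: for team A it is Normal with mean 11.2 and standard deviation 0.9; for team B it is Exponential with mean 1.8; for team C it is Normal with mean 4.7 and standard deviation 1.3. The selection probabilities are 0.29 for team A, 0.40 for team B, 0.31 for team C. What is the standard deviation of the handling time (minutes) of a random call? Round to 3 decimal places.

Per component, A: μ=11.2, E[X²]=126.25; B: μ=1.8, E[X²]=6.48; C: μ=4.7, E[X²]=23.78.
E[X] = 0.29·11.2 + 0.4·1.8 + 0.31·4.7 = 5.425.
E[X²] = 0.29·126.25 + 0.4·6.48 + 0.31·23.78 = 46.5763.
Var(X) = E[X²] − (E[X])² = 46.5763 − 29.4306 = 17.1457.
SD(X) = √17.1457 = 4.14073.

4.141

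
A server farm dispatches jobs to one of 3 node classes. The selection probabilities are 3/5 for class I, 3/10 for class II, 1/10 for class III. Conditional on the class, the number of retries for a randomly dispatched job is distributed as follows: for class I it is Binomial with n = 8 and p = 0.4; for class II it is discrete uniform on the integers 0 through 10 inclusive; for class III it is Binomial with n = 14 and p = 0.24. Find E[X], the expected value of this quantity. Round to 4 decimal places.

Component means — I: 3.2; II: 5; III: 3.36.
E[X] = 0.6·3.2 + 0.3·5 + 0.1·3.36 = 3.756.

3.7560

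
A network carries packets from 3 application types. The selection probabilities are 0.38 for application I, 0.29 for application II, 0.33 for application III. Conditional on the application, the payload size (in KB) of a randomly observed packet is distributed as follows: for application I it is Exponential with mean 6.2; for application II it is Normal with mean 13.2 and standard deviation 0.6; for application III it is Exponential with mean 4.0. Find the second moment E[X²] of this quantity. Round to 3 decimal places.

90.408

For each component E[X²] = Var + (mean)², giving I: 76.88; II: 174.6; III: 32.
Overall E[X²] = 0.38·76.88 + 0.29·174.6 + 0.33·32 = 90.4084.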